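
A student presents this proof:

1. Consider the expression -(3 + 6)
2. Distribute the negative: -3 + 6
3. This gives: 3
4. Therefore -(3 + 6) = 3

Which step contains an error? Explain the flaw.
Step 2: Distribute the negative: -3 + 6

Step 2 incorrectly distributes the negative sign. The correct distribution is -(3 + 6) = -3 - 6 = -9. The negative must be applied to both terms, not just the first. The error treats -(3 + 6) as -3 + 6, which equals 3 instead of -9.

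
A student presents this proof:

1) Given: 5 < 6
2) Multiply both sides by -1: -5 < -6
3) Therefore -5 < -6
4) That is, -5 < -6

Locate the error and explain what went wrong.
Step 2: Multiply both sides by -1: -5 < -6

Step 2 multiplies both sides by -1 but fails to reverse the inequality sign. When multiplying (or dividing) an inequality by a negative number, the direction must be reversed. Since 5 < 6, we should get -5 > -6, i.e., -5 > -6.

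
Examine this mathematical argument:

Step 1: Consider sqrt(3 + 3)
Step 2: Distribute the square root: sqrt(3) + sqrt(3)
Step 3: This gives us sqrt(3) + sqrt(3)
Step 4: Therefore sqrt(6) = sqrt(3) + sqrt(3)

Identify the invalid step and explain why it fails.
Step 2: Distribute the square root: sqrt(3) + sqrt(3)

Step 2 incorrectly 'distributes' the square root over addition. The square root function does not distribute: sqrt(a + b) ≠ sqrt(a) + sqrt(b). In fact, sqrt(3 + 3) = sqrt(6) ≈ 2.4495, while sqrt(3) + sqrt(3) ≈ 3.4641.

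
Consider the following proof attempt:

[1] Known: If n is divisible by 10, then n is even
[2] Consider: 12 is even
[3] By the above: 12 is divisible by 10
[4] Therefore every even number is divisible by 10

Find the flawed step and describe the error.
Step 3: By the above: 12 is divisible by 10

Step 3 commits the fallacy of affirming the consequent. The known fact 'divisible by 10 → even' does NOT imply 'even → divisible by 10'. That would be the converse, which is false. For example, 12 is even but 12 ÷ 10 = 1.20, which is not an integer.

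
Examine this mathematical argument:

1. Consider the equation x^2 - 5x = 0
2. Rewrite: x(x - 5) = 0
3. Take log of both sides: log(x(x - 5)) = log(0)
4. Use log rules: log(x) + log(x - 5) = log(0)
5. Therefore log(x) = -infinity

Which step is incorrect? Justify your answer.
Step 3: Take log of both sides: log(x(x - 5)) = log(0)

Step 3 takes the logarithm of both sides, resulting in log(0) on the right side. The logarithm is only defined for positive numbers; log(0) is undefined (approaches negative infinity). This operation is invalid.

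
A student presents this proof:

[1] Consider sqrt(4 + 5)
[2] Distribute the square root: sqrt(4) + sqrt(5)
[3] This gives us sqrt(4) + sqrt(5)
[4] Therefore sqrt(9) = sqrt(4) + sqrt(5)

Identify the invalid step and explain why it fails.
Step 2: Distribute the square root: sqrt(4) + sqrt(5)

Step 2 incorrectly 'distributes' the square root over addition. The square root function does not distribute: sqrt(a + b) ≠ sqrt(a) + sqrt(b). In fact, sqrt(4 + 5) = sqrt(9) ≈ 3.0000, while sqrt(4) + sqrt(5) ≈ 4.2361.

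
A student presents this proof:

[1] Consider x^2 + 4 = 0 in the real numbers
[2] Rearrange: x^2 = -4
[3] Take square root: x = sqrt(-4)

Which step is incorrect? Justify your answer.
Step 3: Take square root: x = sqrt(-4)

Step 3 takes the square root of -4, which is negative. In the real number system, the square root of a negative number is undefined. The equation x^2 + 4 = 0 has no real solutions. Square roots of negative numbers only exist in the complex numbers.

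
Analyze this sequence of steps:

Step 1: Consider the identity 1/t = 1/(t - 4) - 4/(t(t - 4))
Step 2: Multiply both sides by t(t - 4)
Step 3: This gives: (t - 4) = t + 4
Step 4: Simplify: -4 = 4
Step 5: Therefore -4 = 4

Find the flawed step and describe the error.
Step 3: This gives: (t - 4) = t + 4

Step 3 makes a sign error when clearing denominators. Multiplying -4/(t(t - 4)) by t(t - 4) gives -4, not +4. The correct result is (t - 4) = t - 4, which is trivially true, not (t - 4) = t + 4. (Step 1 is a valid identity: 1/(t - 4) - 4/(t(t - 4)) = (t - 4)/(t(t - 4)) = 1/t.)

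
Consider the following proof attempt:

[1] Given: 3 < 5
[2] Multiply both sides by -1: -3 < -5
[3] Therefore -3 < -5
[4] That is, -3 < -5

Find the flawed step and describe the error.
Step 2: Multiply both sides by -1: -3 < -5

Step 2 multiplies both sides by -1 but fails to reverse the inequality sign. When multiplying (or dividing) an inequality by a negative number, the direction must be reversed. Since 3 < 5, we should get -3 > -5, i.e., -3 > -5.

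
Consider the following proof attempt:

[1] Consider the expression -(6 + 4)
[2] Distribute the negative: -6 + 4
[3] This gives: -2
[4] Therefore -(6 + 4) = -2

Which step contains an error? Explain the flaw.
Step 2: Distribute the negative: -6 + 4

Step 2 incorrectly distributes the negative sign. The correct distribution is -(6 + 4) = -6 - 4 = -10. The negative must be applied to both terms, not just the first. The error treats -(6 + 4) as -6 + 4, which equals -2 instead of -10.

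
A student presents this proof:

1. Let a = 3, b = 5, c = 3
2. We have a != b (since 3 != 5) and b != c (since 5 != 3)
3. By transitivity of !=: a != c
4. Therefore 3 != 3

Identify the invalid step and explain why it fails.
Step 3: By transitivity of !=: a != c

Step 3 incorrectly applies transitivity to the '!=' relation. Transitivity states: if a R b and b R c, then a R c. However, '!=' is not transitive. Counterexample: 3 != 5 and 5 != 3, but 3 = 3 (both equal 3). Transitivity holds for relations like <, <=, =, but not for !=.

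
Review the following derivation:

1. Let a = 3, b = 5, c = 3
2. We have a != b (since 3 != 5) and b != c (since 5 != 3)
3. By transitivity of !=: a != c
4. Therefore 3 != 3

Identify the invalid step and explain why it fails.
Step 3: By transitivity of !=: a != c

Step 3 incorrectly applies transitivity to the '!=' relation. Transitivity states: if a R b and b R c, then a R c. However, '!=' is not transitive. Counterexample: 3 != 5 and 5 != 3, but 3 = 3 (both equal 3). Transitivity holds for relations like <, <=, =, but not for !=.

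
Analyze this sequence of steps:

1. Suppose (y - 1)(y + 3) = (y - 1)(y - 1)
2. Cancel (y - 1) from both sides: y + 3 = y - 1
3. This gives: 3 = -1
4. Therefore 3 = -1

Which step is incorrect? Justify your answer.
Step 2: Cancel (y - 1) from both sides: y + 3 = y - 1

Step 2 cancels (y - 1) from both sides. This is only valid if (y - 1) ≠ 0, i.e., y ≠ 1. When y = 1, both sides equal zero regardless of the other factors. The correct approach requires considering y = 1 as a separate case.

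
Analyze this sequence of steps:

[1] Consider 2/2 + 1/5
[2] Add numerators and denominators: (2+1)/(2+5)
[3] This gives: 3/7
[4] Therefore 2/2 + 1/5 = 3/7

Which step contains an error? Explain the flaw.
Step 2: Add numerators and denominators: (2+1)/(2+5)

Step 2 incorrectly adds fractions by separately adding numerators and denominators. This is wrong. The correct method requires a common denominator: 2/2 + 1/5 = (2×5 + 1×2)/(2×5) = 12/10 = 6/5. The method used gives 3/7, which is different.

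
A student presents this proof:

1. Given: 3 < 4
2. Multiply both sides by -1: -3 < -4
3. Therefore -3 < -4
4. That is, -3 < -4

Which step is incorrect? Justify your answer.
Step 2: Multiply both sides by -1: -3 < -4

Step 2 multiplies both sides by -1 but fails to reverse the inequality sign. When multiplying (or dividing) an inequality by a negative number, the direction must be reversed. Since 3 < 4, we should get -3 > -4, i.e., -3 > -4.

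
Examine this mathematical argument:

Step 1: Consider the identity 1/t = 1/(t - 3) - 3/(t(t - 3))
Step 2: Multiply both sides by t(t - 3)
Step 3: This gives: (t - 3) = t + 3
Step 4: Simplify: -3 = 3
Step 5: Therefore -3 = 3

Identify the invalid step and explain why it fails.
Step 3: This gives: (t - 3) = t + 3

Step 3 makes a sign error when clearing denominators. Multiplying -3/(t(t - 3)) by t(t - 3) gives -3, not +3. The correct result is (t - 3) = t - 3, which is trivially true, not (t - 3) = t + 3. (Step 1 is a valid identity: 1/(t - 3) - 3/(t(t - 3)) = (t - 3)/(t(t - 3)) = 1/t.)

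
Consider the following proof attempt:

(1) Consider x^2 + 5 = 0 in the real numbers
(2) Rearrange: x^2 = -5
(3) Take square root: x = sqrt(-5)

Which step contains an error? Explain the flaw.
Step 3: Take square root: x = sqrt(-5)

Step 3 takes the square root of -5, which is negative. In the real number system, the square root of a negative number is undefined. The equation x^2 + 5 = 0 has no real solutions. Square roots of negative numbers only exist in the complex numbers.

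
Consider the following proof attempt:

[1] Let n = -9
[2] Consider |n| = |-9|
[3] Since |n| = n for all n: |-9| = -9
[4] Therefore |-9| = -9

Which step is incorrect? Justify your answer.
Step 3: Since |n| = n for all n: |-9| = -9

Step 3 incorrectly states that |n| = n for all n. The correct definition is |n| = n when n >= 0, and |n| = -n when n < 0. Since -9 < 0, we have |-9| = -(-9) = 9, not -9.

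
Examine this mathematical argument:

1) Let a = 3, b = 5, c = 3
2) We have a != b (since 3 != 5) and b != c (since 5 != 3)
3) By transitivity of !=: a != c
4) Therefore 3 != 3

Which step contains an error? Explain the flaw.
Step 3: By transitivity of !=: a != c

Step 3 incorrectly applies transitivity to the '!=' relation. Transitivity states: if a R b and b R c, then a R c. However, '!=' is not transitive. Counterexample: 3 != 5 and 5 != 3, but 3 = 3 (both equal 3). Transitivity holds for relations like <, <=, =, but not for !=.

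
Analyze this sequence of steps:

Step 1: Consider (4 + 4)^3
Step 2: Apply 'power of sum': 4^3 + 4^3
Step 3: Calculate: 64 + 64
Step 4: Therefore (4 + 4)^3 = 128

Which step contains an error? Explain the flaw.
Step 2: Apply 'power of sum': 4^3 + 4^3

Step 2 incorrectly applies a non-existent rule '(a+b)^n = a^n + b^n'. This is false in general. The correct expansion uses the binomial theorem. The actual value is (4 + 4)^3 = 8^3 = 512, not 128.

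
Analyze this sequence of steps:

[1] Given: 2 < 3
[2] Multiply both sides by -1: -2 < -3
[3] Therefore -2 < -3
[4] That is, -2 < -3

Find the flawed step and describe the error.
Step 2: Multiply both sides by -1: -2 < -3

Step 2 multiplies both sides by -1 but fails to reverse the inequality sign. When multiplying (or dividing) an inequality by a negative number, the direction must be reversed. Since 2 < 3, we should get -2 > -3, i.e., -2 > -3.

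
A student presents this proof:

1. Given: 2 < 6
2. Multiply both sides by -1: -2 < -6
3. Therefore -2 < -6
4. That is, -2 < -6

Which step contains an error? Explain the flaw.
Step 2: Multiply both sides by -1: -2 < -6

Step 2 multiplies both sides by -1 but fails to reverse the inequality sign. When multiplying (or dividing) an inequality by a negative number, the direction must be reversed. Since 2 < 6, we should get -2 > -6, i.e., -2 > -6.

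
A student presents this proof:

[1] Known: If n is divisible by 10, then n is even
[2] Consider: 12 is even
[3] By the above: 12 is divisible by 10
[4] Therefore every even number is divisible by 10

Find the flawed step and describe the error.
Step 3: By the above: 12 is divisible by 10

Step 3 commits the fallacy of affirming the consequent. The known fact 'divisible by 10 → even' does NOT imply 'even → divisible by 10'. That would be the converse, which is false. For example, 12 is even but 12 ÷ 10 = 1.20, which is not an integer.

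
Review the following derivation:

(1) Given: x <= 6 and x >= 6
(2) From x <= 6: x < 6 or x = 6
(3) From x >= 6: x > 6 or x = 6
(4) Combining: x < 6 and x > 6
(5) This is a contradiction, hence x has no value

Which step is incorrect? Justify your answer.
Step 4: Combining: x < 6 and x > 6

Step 4 incorrectly combines the conditions. From x <= 6 and x >= 6, the intersection is x = 6. The error treats the 'or' cases as 'and' requirements. The correct conclusion is that x = 6 is the unique solution, not that no solution exists.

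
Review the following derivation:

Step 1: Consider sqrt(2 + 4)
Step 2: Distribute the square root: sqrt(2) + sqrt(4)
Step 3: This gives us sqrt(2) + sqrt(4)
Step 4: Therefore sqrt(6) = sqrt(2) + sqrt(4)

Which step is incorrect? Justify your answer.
Step 2: Distribute the square root: sqrt(2) + sqrt(4)

Step 2 incorrectly 'distributes' the square root over addition. The square root function does not distribute: sqrt(a + b) ≠ sqrt(a) + sqrt(b). In fact, sqrt(2 + 4) = sqrt(6) ≈ 2.4495, while sqrt(2) + sqrt(4) ≈ 3.4142.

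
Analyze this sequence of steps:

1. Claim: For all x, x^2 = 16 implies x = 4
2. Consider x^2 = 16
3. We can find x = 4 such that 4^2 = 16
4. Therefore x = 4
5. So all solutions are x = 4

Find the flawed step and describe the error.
Step 4: Therefore x = 4

Step 4 incorrectly concludes that x = 4 is the only solution. The proof shows that x = 4 is A solution (existence), but does not show it is the ONLY solution (uniqueness). In fact, x = -4 is also a solution since (-4)^2 = 16. Finding one solution doesn't prove there are no others.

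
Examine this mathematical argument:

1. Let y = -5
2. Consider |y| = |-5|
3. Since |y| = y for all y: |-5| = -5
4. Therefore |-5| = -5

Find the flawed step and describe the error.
Step 3: Since |y| = y for all y: |-5| = -5

Step 3 incorrectly states that |y| = y for all y. The correct definition is |y| = y when y >= 0, and |y| = -y when y < 0. Since -5 < 0, we have |-5| = -(-5) = 5, not -5.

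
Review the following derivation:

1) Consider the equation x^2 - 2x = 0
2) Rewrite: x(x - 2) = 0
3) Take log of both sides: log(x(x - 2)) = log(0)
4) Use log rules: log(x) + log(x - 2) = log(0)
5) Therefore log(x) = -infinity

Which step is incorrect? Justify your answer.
Step 3: Take log of both sides: log(x(x - 2)) = log(0)

Step 3 takes the logarithm of both sides, resulting in log(0) on the right side. The logarithm is only defined for positive numbers; log(0) is undefined (approaches negative infinity). This operation is invalid.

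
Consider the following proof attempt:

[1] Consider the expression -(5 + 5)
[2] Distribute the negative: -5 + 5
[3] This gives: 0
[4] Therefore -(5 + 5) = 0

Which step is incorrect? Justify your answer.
Step 2: Distribute the negative: -5 + 5

Step 2 incorrectly distributes the negative sign. The correct distribution is -(5 + 5) = -5 - 5 = -10. The negative must be applied to both terms, not just the first. The error treats -(5 + 5) as -5 + 5, which equals 0 instead of -10.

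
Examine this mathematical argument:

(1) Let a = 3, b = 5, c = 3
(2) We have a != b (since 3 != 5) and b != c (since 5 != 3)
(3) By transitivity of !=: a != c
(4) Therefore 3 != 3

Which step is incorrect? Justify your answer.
Step 3: By transitivity of !=: a != c

Step 3 incorrectly applies transitivity to the '!=' relation. Transitivity states: if a R b and b R c, then a R c. However, '!=' is not transitive. Counterexample: 3 != 5 and 5 != 3, but 3 = 3 (both equal 3). Transitivity holds for relations like <, <=, =, but not for !=.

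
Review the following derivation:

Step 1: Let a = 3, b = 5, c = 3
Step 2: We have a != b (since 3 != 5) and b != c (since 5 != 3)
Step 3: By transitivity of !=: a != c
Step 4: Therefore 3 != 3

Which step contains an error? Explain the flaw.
Step 3: By transitivity of !=: a != c

Step 3 incorrectly applies transitivity to the '!=' relation. Transitivity states: if a R b and b R c, then a R c. However, '!=' is not transitive. Counterexample: 3 != 5 and 5 != 3, but 3 = 3 (both equal 3). Transitivity holds for relations like <, <=, =, but not for !=.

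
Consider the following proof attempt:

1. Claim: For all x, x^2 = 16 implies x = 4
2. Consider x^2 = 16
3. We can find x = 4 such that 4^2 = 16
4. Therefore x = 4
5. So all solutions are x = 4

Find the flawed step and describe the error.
Step 4: Therefore x = 4

Step 4 incorrectly concludes that x = 4 is the only solution. The proof shows that x = 4 is A solution (existence), but does not show it is the ONLY solution (uniqueness). In fact, x = -4 is also a solution since (-4)^2 = 16. Finding one solution doesn't prove there are no others.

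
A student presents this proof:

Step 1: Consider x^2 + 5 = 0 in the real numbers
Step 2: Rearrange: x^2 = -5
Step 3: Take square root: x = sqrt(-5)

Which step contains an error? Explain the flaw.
Step 3: Take square root: x = sqrt(-5)

Step 3 takes the square root of -5, which is negative. In the real number system, the square root of a negative number is undefined. The equation x^2 + 5 = 0 has no real solutions. Square roots of negative numbers only exist in the complex numbers.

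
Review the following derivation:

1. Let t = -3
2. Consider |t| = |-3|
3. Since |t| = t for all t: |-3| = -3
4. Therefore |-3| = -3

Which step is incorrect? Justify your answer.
Step 3: Since |t| = t for all t: |-3| = -3

Step 3 incorrectly states that |t| = t for all t. The correct definition is |t| = t when t >= 0, and |t| = -t when t < 0. Since -3 < 0, we have |-3| = -(-3) = 3, not -3.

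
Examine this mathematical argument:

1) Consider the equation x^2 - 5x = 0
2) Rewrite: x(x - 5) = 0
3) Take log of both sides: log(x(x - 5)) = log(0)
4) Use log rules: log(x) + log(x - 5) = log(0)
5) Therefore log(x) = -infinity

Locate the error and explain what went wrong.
Step 3: Take log of both sides: log(x(x - 5)) = log(0)

Step 3 takes the logarithm of both sides, resulting in log(0) on the right side. The logarithm is only defined for positive numbers; log(0) is undefined (approaches negative infinity). This operation is invalid.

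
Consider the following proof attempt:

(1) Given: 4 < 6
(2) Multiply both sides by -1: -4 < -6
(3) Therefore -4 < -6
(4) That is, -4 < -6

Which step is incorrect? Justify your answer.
Step 2: Multiply both sides by -1: -4 < -6

Step 2 multiplies both sides by -1 but fails to reverse the inequality sign. When multiplying (or dividing) an inequality by a negative number, the direction must be reversed. Since 4 < 6, we should get -4 > -6, i.e., -4 > -6.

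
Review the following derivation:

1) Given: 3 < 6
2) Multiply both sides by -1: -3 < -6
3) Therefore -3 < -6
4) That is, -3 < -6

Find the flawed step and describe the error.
Step 2: Multiply both sides by -1: -3 < -6

Step 2 multiplies both sides by -1 but fails to reverse the inequality sign. When multiplying (or dividing) an inequality by a negative number, the direction must be reversed. Since 3 < 6, we should get -3 > -6, i.e., -3 > -6.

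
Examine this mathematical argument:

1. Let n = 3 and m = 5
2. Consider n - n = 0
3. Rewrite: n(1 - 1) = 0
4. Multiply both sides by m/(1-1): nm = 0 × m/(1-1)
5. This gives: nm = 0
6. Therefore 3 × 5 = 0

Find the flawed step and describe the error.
Step 4: Multiply both sides by m/(1-1): nm = 0 × m/(1-1)

Step 4 multiplies both sides by m/(1-1). However, 1-1 = 0, so this is multiplication by m/0, which is undefined. We cannot multiply by an undefined expression.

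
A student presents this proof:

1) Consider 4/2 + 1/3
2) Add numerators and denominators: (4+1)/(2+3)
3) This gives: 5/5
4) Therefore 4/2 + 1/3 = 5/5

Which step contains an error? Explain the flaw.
Step 2: Add numerators and denominators: (4+1)/(2+3)

Step 2 incorrectly adds fractions by separately adding numerators and denominators. This is wrong. The correct method requires a common denominator: 4/2 + 1/3 = (4×3 + 1×2)/(2×3) = 14/6 = 7/3. The method used gives 5/5, which is different.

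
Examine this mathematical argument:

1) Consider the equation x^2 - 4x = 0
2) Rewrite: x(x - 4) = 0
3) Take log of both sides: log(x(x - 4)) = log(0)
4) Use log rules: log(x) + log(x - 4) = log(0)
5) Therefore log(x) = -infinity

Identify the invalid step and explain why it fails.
Step 3: Take log of both sides: log(x(x - 4)) = log(0)

Step 3 takes the logarithm of both sides, resulting in log(0) on the right side. The logarithm is only defined for positive numbers; log(0) is undefined (approaches negative infinity). This operation is invalid.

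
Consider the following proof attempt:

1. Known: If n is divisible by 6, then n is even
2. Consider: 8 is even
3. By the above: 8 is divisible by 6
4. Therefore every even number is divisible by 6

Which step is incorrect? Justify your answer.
Step 3: By the above: 8 is divisible by 6

Step 3 commits the fallacy of affirming the consequent. The known fact 'divisible by 6 → even' does NOT imply 'even → divisible by 6'. That would be the converse, which is false. For example, 8 is even but 8 ÷ 6 = 1.33, which is not an integer.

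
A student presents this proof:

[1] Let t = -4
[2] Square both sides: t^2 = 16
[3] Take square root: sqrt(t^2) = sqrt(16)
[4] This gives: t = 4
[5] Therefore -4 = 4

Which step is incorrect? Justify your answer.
Step 4: This gives: t = 4

Step 4 incorrectly states that sqrt(t^2) = t. The correct identity is sqrt(t^2) = |t|. Since t = -4 < 0, we have sqrt(t^2) = |-4| = 4, not t = -4.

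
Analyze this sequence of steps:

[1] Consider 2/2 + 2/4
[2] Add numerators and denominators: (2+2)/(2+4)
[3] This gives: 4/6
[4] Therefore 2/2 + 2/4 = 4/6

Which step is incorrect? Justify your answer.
Step 2: Add numerators and denominators: (2+2)/(2+4)

Step 2 incorrectly adds fractions by separately adding numerators and denominators. This is wrong. The correct method requires a common denominator: 2/2 + 2/4 = (2×4 + 2×2)/(2×4) = 12/8 = 3/2. The method used gives 4/6, which is different.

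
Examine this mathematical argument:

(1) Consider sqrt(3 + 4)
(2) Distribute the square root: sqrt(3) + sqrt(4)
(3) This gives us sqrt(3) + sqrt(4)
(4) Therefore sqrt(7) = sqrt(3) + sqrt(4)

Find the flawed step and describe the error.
Step 2: Distribute the square root: sqrt(3) + sqrt(4)

Step 2 incorrectly 'distributes' the square root over addition. The square root function does not distribute: sqrt(a + b) ≠ sqrt(a) + sqrt(b). In fact, sqrt(3 + 4) = sqrt(7) ≈ 2.6458, while sqrt(3) + sqrt(4) ≈ 3.7321.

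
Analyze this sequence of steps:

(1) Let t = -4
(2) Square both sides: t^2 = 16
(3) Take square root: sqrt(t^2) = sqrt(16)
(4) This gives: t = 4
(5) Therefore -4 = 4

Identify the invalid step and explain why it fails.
Step 4: This gives: t = 4

Step 4 incorrectly states that sqrt(t^2) = t. The correct identity is sqrt(t^2) = |t|. Since t = -4 < 0, we have sqrt(t^2) = |-4| = 4, not t = -4.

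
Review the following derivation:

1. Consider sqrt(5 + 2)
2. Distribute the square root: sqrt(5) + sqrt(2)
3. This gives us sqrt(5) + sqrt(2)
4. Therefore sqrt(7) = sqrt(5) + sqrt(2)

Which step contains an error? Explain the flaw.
Step 2: Distribute the square root: sqrt(5) + sqrt(2)

Step 2 incorrectly 'distributes' the square root over addition. The square root function does not distribute: sqrt(a + b) ≠ sqrt(a) + sqrt(b). In fact, sqrt(5 + 2) = sqrt(7) ≈ 2.6458, while sqrt(5) + sqrt(2) ≈ 3.6503.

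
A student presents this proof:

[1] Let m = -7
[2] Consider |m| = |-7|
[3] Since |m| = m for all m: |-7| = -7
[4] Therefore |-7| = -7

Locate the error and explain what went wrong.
Step 3: Since |m| = m for all m: |-7| = -7

Step 3 incorrectly states that |m| = m for all m. The correct definition is |m| = m when m >= 0, and |m| = -m when m < 0. Since -7 < 0, we have |-7| = -(-7) = 7, not -7.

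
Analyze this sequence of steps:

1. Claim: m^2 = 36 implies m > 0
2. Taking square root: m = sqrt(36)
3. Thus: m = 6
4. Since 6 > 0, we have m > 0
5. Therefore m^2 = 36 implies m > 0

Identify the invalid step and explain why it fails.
Step 2: Taking square root: m = sqrt(36)

Step 2 takes the square root and assumes the positive root only. The equation m^2 = 36 actually has two solutions: m = 6 and m = -6. The proof silently assumes m > 0 without justification, then uses this assumption to conclude m > 0, which is circular. The counterexample m = -6 shows the claim is false.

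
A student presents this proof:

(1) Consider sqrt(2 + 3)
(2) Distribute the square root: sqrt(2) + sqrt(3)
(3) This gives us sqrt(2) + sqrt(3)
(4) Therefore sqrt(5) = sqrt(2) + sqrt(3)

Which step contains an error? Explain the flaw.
Step 2: Distribute the square root: sqrt(2) + sqrt(3)

Step 2 incorrectly 'distributes' the square root over addition. The square root function does not distribute: sqrt(a + b) ≠ sqrt(a) + sqrt(b). In fact, sqrt(2 + 3) = sqrt(5) ≈ 2.2361, while sqrt(2) + sqrt(3) ≈ 3.1463.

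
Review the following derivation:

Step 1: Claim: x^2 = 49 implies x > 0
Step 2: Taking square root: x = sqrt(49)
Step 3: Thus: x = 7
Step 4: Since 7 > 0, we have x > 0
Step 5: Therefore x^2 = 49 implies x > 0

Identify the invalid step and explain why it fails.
Step 2: Taking square root: x = sqrt(49)

Step 2 takes the square root and assumes the positive root only. The equation x^2 = 49 actually has two solutions: x = 7 and x = -7. The proof silently assumes x > 0 without justification, then uses this assumption to conclude x > 0, which is circular. The counterexample x = -7 shows the claim is false.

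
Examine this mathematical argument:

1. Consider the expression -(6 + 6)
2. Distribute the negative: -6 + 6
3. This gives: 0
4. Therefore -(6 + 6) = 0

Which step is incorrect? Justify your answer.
Step 2: Distribute the negative: -6 + 6

Step 2 incorrectly distributes the negative sign. The correct distribution is -(6 + 6) = -6 - 6 = -12. The negative must be applied to both terms, not just the first. The error treats -(6 + 6) as -6 + 6, which equals 0 instead of -12.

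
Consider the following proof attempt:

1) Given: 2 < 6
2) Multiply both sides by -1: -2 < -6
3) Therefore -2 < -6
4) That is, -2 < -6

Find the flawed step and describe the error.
Step 2: Multiply both sides by -1: -2 < -6

Step 2 multiplies both sides by -1 but fails to reverse the inequality sign. When multiplying (or dividing) an inequality by a negative number, the direction must be reversed. Since 2 < 6, we should get -2 > -6, i.e., -2 > -6.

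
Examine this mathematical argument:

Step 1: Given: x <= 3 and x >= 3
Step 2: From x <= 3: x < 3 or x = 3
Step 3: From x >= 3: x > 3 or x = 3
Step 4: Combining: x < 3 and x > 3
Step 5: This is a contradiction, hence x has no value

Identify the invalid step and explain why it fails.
Step 4: Combining: x < 3 and x > 3

Step 4 incorrectly combines the conditions. From x <= 3 and x >= 3, the intersection is x = 3. The error treats the 'or' cases as 'and' requirements. The correct conclusion is that x = 3 is the unique solution, not that no solution exists.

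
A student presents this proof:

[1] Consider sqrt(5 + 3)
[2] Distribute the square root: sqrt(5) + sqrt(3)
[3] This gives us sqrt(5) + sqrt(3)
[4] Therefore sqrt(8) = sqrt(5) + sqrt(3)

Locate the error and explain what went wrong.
Step 2: Distribute the square root: sqrt(5) + sqrt(3)

Step 2 incorrectly 'distributes' the square root over addition. The square root function does not distribute: sqrt(a + b) ≠ sqrt(a) + sqrt(b). In fact, sqrt(5 + 3) = sqrt(8) ≈ 2.8284, while sqrt(5) + sqrt(3) ≈ 3.9681.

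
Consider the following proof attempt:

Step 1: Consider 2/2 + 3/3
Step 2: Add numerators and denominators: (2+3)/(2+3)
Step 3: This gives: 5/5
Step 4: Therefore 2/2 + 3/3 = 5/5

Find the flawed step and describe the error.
Step 2: Add numerators and denominators: (2+3)/(2+3)

Step 2 incorrectly adds fractions by separately adding numerators and denominators. This is wrong. The correct method requires a common denominator: 2/2 + 3/3 = (2×3 + 3×2)/(2×3) = 12/6 = 2. The method used gives 5/5, which is different.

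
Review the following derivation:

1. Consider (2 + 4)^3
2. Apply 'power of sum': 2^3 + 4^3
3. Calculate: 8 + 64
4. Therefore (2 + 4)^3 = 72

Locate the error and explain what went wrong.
Step 2: Apply 'power of sum': 2^3 + 4^3

Step 2 incorrectly applies a non-existent rule '(a+b)^n = a^n + b^n'. This is false in general. The correct expansion uses the binomial theorem. The actual value is (2 + 4)^3 = 6^3 = 216, not 72.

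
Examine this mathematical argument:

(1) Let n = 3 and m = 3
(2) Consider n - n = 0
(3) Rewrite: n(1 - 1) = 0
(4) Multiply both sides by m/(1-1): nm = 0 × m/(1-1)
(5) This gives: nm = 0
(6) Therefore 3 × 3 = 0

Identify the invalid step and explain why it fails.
Step 4: Multiply both sides by m/(1-1): nm = 0 × m/(1-1)

Step 4 multiplies both sides by m/(1-1). However, 1-1 = 0, so this is multiplication by m/0, which is undefined. We cannot multiply by an undefined expression.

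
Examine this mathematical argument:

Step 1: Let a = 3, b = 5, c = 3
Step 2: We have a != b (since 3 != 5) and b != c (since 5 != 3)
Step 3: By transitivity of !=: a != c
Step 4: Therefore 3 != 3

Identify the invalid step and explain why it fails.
Step 3: By transitivity of !=: a != c

Step 3 incorrectly applies transitivity to the '!=' relation. Transitivity states: if a R b and b R c, then a R c. However, '!=' is not transitive. Counterexample: 3 != 5 and 5 != 3, but 3 = 3 (both equal 3). Transitivity holds for relations like <, <=, =, but not for !=.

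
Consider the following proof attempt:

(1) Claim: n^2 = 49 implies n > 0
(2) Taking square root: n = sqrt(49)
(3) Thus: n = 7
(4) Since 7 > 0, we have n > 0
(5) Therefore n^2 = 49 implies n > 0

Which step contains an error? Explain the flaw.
Step 2: Taking square root: n = sqrt(49)

Step 2 takes the square root and assumes the positive root only. The equation n^2 = 49 actually has two solutions: n = 7 and n = -7. The proof silently assumes n > 0 without justification, then uses this assumption to conclude n > 0, which is circular. The counterexample n = -7 shows the claim is false.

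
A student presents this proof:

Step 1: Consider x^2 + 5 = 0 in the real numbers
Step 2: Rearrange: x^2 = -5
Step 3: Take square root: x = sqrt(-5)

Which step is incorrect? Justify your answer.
Step 3: Take square root: x = sqrt(-5)

Step 3 takes the square root of -5, which is negative. In the real number system, the square root of a negative number is undefined. The equation x^2 + 5 = 0 has no real solutions. Square roots of negative numbers only exist in the complex numbers.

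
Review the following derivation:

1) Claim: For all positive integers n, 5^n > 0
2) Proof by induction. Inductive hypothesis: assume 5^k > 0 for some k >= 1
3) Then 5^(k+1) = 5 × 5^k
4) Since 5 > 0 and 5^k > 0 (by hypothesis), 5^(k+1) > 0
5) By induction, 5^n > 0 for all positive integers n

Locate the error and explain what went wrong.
Step 5: By induction, 5^n > 0 for all positive integers n

Step 5 concludes the proof by induction, but no base case was ever established. A valid induction proof requires: (1) a base case proving 5^1 > 0, and (2) an inductive step showing IF 5^k > 0 THEN 5^(k+1) > 0. Steps 2-4 correctly establish the inductive step, but without the base case the conclusion in step 5 does not follow.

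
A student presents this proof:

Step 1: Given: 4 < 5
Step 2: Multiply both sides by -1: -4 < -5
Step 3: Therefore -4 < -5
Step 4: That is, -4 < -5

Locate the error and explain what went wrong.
Step 2: Multiply both sides by -1: -4 < -5

Step 2 multiplies both sides by -1 but fails to reverse the inequality sign. When multiplying (or dividing) an inequality by a negative number, the direction must be reversed. Since 4 < 5, we should get -4 > -5, i.e., -4 > -5.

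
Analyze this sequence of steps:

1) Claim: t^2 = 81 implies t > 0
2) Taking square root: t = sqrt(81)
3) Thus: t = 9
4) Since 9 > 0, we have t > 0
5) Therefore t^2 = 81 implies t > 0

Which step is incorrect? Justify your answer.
Step 2: Taking square root: t = sqrt(81)

Step 2 takes the square root and assumes the positive root only. The equation t^2 = 81 actually has two solutions: t = 9 and t = -9. The proof silently assumes t > 0 without justification, then uses this assumption to conclude t > 0, which is circular. The counterexample t = -9 shows the claim is false.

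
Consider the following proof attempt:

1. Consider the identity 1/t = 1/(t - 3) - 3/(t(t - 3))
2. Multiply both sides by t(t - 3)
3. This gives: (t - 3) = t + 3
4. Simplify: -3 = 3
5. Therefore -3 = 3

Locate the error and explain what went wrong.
Step 3: This gives: (t - 3) = t + 3

Step 3 makes a sign error when clearing denominators. Multiplying -3/(t(t - 3)) by t(t - 3) gives -3, not +3. The correct result is (t - 3) = t - 3, which is trivially true, not (t - 3) = t + 3. (Step 1 is a valid identity: 1/(t - 3) - 3/(t(t - 3)) = (t - 3)/(t(t - 3)) = 1/t.)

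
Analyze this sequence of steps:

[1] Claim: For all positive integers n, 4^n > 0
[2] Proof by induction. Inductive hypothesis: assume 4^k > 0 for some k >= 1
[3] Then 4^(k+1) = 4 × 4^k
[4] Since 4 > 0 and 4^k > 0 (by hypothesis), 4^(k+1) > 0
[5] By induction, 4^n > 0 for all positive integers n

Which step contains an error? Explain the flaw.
Step 5: By induction, 4^n > 0 for all positive integers n

Step 5 concludes the proof by induction, but no base case was ever established. A valid induction proof requires: (1) a base case proving 4^1 > 0, and (2) an inductive step showing IF 4^k > 0 THEN 4^(k+1) > 0. Steps 2-4 correctly establish the inductive step, but without the base case the conclusion in step 5 does not follow.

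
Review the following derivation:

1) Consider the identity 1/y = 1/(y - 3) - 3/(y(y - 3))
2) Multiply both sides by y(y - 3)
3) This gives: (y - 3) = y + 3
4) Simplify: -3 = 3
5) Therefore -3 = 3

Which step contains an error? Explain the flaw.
Step 3: This gives: (y - 3) = y + 3

Step 3 makes a sign error when clearing denominators. Multiplying -3/(y(y - 3)) by y(y - 3) gives -3, not +3. The correct result is (y - 3) = y - 3, which is trivially true, not (y - 3) = y + 3. (Step 1 is a valid identity: 1/(y - 3) - 3/(y(y - 3)) = (y - 3)/(y(y - 3)) = 1/y.)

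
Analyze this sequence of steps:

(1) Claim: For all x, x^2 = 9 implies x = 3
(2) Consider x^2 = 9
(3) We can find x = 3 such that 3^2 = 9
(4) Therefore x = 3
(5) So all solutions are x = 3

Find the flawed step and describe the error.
Step 4: Therefore x = 3

Step 4 incorrectly concludes that x = 3 is the only solution. The proof shows that x = 3 is A solution (existence), but does not show it is the ONLY solution (uniqueness). In fact, x = -3 is also a solution since (-3)^2 = 9. Finding one solution doesn't prove there are no others.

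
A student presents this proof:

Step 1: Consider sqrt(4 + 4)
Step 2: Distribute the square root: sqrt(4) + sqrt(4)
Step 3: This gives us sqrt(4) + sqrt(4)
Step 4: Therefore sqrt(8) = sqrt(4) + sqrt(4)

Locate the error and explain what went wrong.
Step 2: Distribute the square root: sqrt(4) + sqrt(4)

Step 2 incorrectly 'distributes' the square root over addition. The square root function does not distribute: sqrt(a + b) ≠ sqrt(a) + sqrt(b). In fact, sqrt(4 + 4) = sqrt(8) ≈ 2.8284, while sqrt(4) + sqrt(4) ≈ 4.0000.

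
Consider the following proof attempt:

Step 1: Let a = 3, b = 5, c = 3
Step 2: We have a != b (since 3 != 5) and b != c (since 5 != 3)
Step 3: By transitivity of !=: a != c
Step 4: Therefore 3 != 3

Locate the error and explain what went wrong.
Step 3: By transitivity of !=: a != c

Step 3 incorrectly applies transitivity to the '!=' relation. Transitivity states: if a R b and b R c, then a R c. However, '!=' is not transitive. Counterexample: 3 != 5 and 5 != 3, but 3 = 3 (both equal 3). Transitivity holds for relations like <, <=, =, but not for !=.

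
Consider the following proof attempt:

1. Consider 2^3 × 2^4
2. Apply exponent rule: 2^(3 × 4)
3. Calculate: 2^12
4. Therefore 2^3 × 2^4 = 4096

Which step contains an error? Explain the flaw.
Step 2: Apply exponent rule: 2^(3 × 4)

Step 2 incorrectly states that a^b × a^c = a^(b×c). The correct rule is a^b × a^c = a^(b+c). The actual value is 2^3 × 2^4 = 2^7 = 128, not 2^12 = 4096.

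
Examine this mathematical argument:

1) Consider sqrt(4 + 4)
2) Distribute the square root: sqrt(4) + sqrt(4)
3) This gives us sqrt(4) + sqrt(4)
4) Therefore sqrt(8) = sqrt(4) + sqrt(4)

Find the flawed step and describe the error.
Step 2: Distribute the square root: sqrt(4) + sqrt(4)

Step 2 incorrectly 'distributes' the square root over addition. The square root function does not distribute: sqrt(a + b) ≠ sqrt(a) + sqrt(b). In fact, sqrt(4 + 4) = sqrt(8) ≈ 2.8284, while sqrt(4) + sqrt(4) ≈ 4.0000.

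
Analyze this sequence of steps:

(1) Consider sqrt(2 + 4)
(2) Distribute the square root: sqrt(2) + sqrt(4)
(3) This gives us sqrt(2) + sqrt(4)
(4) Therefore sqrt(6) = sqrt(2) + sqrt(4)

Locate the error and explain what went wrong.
Step 2: Distribute the square root: sqrt(2) + sqrt(4)

Step 2 incorrectly 'distributes' the square root over addition. The square root function does not distribute: sqrt(a + b) ≠ sqrt(a) + sqrt(b). In fact, sqrt(2 + 4) = sqrt(6) ≈ 2.4495, while sqrt(2) + sqrt(4) ≈ 3.4142.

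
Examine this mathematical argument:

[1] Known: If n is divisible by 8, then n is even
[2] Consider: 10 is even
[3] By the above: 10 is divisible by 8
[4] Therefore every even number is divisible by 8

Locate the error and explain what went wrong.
Step 3: By the above: 10 is divisible by 8

Step 3 commits the fallacy of affirming the consequent. The known fact 'divisible by 8 → even' does NOT imply 'even → divisible by 8'. That would be the converse, which is false. For example, 10 is even but 10 ÷ 8 = 1.25, which is not an integer.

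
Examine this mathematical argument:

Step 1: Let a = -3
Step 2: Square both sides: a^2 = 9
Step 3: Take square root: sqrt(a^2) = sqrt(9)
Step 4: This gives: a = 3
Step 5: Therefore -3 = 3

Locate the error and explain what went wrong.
Step 4: This gives: a = 3

Step 4 incorrectly states that sqrt(a^2) = a. The correct identity is sqrt(a^2) = |a|. Since a = -3 < 0, we have sqrt(a^2) = |-3| = 3, not a = -3.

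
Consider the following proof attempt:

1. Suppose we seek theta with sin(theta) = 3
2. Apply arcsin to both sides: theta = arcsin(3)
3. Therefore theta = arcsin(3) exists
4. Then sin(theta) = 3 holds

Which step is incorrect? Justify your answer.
Step 2: Apply arcsin to both sides: theta = arcsin(3)

Step 2 applies arcsin to 3. However, arcsin(x) is only defined for x in [-1, 1] because sin(theta) can only produce values in that range. Since |3| > 1, arcsin(3) is undefined. There is no angle whose sine equals 3.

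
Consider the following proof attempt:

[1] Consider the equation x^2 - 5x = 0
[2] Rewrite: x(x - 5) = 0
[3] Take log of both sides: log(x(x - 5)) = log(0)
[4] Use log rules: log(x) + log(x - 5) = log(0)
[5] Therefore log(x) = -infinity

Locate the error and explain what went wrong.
Step 3: Take log of both sides: log(x(x - 5)) = log(0)

Step 3 takes the logarithm of both sides, resulting in log(0) on the right side. The logarithm is only defined for positive numbers; log(0) is undefined (approaches negative infinity). This operation is invalid.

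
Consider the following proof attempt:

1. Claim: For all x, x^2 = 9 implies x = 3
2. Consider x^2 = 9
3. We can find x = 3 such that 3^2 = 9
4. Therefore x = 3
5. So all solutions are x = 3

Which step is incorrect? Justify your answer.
Step 4: Therefore x = 3

Step 4 incorrectly concludes that x = 3 is the only solution. The proof shows that x = 3 is A solution (existence), but does not show it is the ONLY solution (uniqueness). In fact, x = -3 is also a solution since (-3)^2 = 9. Finding one solution doesn't prove there are no others.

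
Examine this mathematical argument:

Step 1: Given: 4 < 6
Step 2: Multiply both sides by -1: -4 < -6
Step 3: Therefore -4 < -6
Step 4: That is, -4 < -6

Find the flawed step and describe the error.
Step 2: Multiply both sides by -1: -4 < -6

Step 2 multiplies both sides by -1 but fails to reverse the inequality sign. When multiplying (or dividing) an inequality by a negative number, the direction must be reversed. Since 4 < 6, we should get -4 > -6, i.e., -4 > -6.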